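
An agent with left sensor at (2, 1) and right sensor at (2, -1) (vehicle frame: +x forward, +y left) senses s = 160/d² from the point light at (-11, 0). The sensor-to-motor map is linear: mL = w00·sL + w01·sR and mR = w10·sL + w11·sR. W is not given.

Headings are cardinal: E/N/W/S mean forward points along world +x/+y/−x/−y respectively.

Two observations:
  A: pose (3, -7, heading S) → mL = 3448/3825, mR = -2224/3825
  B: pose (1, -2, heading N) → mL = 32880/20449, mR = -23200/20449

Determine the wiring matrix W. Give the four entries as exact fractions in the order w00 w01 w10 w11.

obs A: pose=(3,-7,S) → sL=80/153, sR=16/25, mL=3448/3825, mR=-2224/3825
obs B: pose=(1,-2,N) → sL=160/121, sR=160/169, mL=32880/20449, mR=-23200/20449
sensor matrix S = [[80/153, 16/25], [160/121, 160/169]]; det S = -5494784/15643485
solve [mL_A; mL_B] = S·[w00; w01] and [mR_A; mR_B] = S·[w10; w11]:
  w00 = 1/2, w01 = 1, w10 = -1/2, w11 = -1/2

1/2 1 -1/2 -1/2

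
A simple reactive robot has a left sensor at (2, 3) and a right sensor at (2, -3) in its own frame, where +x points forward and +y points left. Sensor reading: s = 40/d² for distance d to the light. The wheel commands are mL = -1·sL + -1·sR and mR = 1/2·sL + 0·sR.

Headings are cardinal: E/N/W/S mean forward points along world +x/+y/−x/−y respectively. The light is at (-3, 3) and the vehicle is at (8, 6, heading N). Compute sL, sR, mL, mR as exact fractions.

left sensor world pos  = (5, 8); dL² = 89
right sensor world pos = (11, 8); dR² = 221
sL = 40/89 = 40/89
sR = 40/221 = 40/221
mL = -1·sL + -1·sR = -12400/19669
mR = 1/2·sL + 0·sR = 20/89

40/89 40/221 -12400/19669 20/89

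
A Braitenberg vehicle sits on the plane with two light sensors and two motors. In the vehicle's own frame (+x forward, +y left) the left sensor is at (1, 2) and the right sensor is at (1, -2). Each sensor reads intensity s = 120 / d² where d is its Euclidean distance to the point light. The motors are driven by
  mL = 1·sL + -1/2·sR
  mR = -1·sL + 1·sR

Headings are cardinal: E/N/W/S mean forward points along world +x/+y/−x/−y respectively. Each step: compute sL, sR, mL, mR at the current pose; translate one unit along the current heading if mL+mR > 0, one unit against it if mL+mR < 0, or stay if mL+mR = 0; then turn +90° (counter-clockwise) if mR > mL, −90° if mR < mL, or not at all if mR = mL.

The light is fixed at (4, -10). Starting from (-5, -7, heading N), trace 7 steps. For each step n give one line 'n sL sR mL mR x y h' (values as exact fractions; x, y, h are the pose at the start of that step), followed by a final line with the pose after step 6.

n=0: pose=(-5,-7,N); sL=120/137, sR=24/13; mL=-84/1781, mR=1728/1781; mL+mR=12/13 → advance +1; mR−mL=1812/1781 → turn +1·90°
n=1: pose=(-5,-6,W); sL=15/13, sR=15/17; mL=315/442, mR=-60/221; mL+mR=15/34 → advance +1; mR−mL=-435/442 → turn -1·90°
n=2: pose=(-6,-6,N); sL=120/169, sR=120/89; mL=540/15041, mR=9600/15041; mL+mR=60/89 → advance +1; mR−mL=9060/15041 → turn +1·90°
n=3: pose=(-6,-5,W); sL=12/13, sR=12/17; mL=126/221, mR=-48/221; mL+mR=6/17 → advance +1; mR−mL=-174/221 → turn -1·90°
n=4: pose=(-7,-5,N); sL=24/41, sR=40/39; mL=116/1599, mR=704/1599; mL+mR=20/39 → advance +1; mR−mL=196/533 → turn +1·90°
n=5: pose=(-7,-4,W); sL=3/4, sR=15/26; mL=6/13, mR=-9/52; mL+mR=15/52 → advance +1; mR−mL=-33/52 → turn -1·90°
n=6: pose=(-8,-4,N); sL=24/49, sR=120/149; mL=636/7301, mR=2304/7301; mL+mR=60/149 → advance +1; mR−mL=1668/7301 → turn +1·90°

0 120/137 24/13 -84/1781 1728/1781 -5 -7 N
1 15/13 15/17 315/442 -60/221 -5 -6 W
2 120/169 120/89 540/15041 9600/15041 -6 -6 N
3 12/13 12/17 126/221 -48/221 -6 -5 W
4 24/41 40/39 116/1599 704/1599 -7 -5 N
5 3/4 15/26 6/13 -9/52 -7 -4 W
6 24/49 120/149 636/7301 2304/7301 -8 -4 N
final -8 -3 W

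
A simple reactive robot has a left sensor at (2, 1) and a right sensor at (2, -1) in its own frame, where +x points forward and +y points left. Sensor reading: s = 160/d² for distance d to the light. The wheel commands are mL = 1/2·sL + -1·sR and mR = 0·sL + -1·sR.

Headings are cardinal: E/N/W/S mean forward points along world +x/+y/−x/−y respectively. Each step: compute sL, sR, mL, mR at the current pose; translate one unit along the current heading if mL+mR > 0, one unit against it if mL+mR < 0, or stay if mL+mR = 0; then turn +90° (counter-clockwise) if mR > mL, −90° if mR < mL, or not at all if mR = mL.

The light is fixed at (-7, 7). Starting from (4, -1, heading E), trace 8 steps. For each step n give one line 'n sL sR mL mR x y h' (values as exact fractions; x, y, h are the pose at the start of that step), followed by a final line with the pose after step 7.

n=0: pose=(4,-1,E); sL=80/109, sR=16/25; mL=-744/2725, mR=-16/25; mL+mR=-2488/2725 → advance -1; mR−mL=-40/109 → turn -1·90°
n=1: pose=(3,-1,S); sL=160/221, sR=160/181; mL=-20880/40001, mR=-160/181; mL+mR=-56240/40001 → advance -1; mR−mL=-80/221 → turn -1·90°
n=2: pose=(3,0,W); sL=5/4, sR=8/5; mL=-39/40, mR=-8/5; mL+mR=-103/40 → advance -1; mR−mL=-5/8 → turn -1·90°
n=3: pose=(4,0,N); sL=32/25, sR=160/169; mL=-1296/4225, mR=-160/169; mL+mR=-5296/4225 → advance -1; mR−mL=-16/25 → turn -1·90°
n=4: pose=(4,-1,E); sL=80/109, sR=16/25; mL=-744/2725, mR=-16/25; mL+mR=-2488/2725 → advance -1; mR−mL=-40/109 → turn -1·90°
n=5: pose=(3,-1,S); sL=160/221, sR=160/181; mL=-20880/40001, mR=-160/181; mL+mR=-56240/40001 → advance -1; mR−mL=-80/221 → turn -1·90°
n=6: pose=(3,0,W); sL=5/4, sR=8/5; mL=-39/40, mR=-8/5; mL+mR=-103/40 → advance -1; mR−mL=-5/8 → turn -1·90°
n=7: pose=(4,0,N); sL=32/25, sR=160/169; mL=-1296/4225, mR=-160/169; mL+mR=-5296/4225 → advance -1; mR−mL=-16/25 → turn -1·90°

0 80/109 16/25 -744/2725 -16/25 4 -1 E
1 160/221 160/181 -20880/40001 -160/181 3 -1 S
2 5/4 8/5 -39/40 -8/5 3 0 W
3 32/25 160/169 -1296/4225 -160/169 4 0 N
4 80/109 16/25 -744/2725 -16/25 4 -1 E
5 160/221 160/181 -20880/40001 -160/181 3 -1 S
6 5/4 8/5 -39/40 -8/5 3 0 W
7 32/25 160/169 -1296/4225 -160/169 4 0 N
final 4 -1 E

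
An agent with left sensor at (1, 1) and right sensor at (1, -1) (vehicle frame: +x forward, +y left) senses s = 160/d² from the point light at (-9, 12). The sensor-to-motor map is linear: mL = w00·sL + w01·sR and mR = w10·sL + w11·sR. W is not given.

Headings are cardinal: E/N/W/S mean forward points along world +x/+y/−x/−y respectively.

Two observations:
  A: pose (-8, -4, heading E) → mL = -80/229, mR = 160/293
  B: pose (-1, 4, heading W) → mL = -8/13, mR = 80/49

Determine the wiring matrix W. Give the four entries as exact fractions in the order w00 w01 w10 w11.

obs A: pose=(-8,-4,E) → sL=160/229, sR=160/293, mL=-80/229, mR=160/293
obs B: pose=(-1,4,W) → sL=16/13, sR=80/49, mL=-8/13, mR=80/49
sensor matrix S = [[160/229, 160/293], [16/13, 80/49]]; det S = 20029440/42740789
solve [mL_A; mL_B] = S·[w00; w01] and [mR_A; mR_B] = S·[w10; w11]:
  w00 = -1/2, w01 = 0, w10 = 0, w11 = 1

-1/2 0 0 1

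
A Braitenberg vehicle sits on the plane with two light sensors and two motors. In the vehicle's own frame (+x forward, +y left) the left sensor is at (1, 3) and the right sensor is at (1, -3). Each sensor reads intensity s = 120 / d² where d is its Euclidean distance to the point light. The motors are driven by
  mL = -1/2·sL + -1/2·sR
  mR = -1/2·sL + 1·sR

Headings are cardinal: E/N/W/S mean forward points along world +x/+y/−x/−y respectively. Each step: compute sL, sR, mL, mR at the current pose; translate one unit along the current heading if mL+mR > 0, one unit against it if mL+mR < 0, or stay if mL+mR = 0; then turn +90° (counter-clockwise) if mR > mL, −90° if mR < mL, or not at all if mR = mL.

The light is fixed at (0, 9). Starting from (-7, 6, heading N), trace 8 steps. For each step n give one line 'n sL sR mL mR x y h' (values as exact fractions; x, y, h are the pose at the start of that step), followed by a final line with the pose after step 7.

0 15/13 6 -93/26 141/26 -7 6 N
1 120/89 24/13 -1848/1157 1356/1157 -7 7 W
2 20/3 4/3 -4 -2 -6 7 S
3 120/29 120/41 -4200/1189 1020/1189 -6 8 E
4 6/5 15/2 -87/20 69/10 -7 8 N
5 120/73 120/73 -120/73 60/73 -7 9 W
6 12 60/41 -276/41 -186/41 -6 9 S
7 120/41 120/29 -4200/1189 3180/1189 -6 10 E
final -7 10 N

n=0: pose=(-7,6,N); sL=15/13, sR=6; mL=-93/26, mR=141/26; mL+mR=24/13 → advance +1; mR−mL=9 → turn +1·90°
n=1: pose=(-7,7,W); sL=120/89, sR=24/13; mL=-1848/1157, mR=1356/1157; mL+mR=-492/1157 → advance -1; mR−mL=36/13 → turn +1·90°
n=2: pose=(-6,7,S); sL=20/3, sR=4/3; mL=-4, mR=-2; mL+mR=-6 → advance -1; mR−mL=2 → turn +1·90°
n=3: pose=(-6,8,E); sL=120/29, sR=120/41; mL=-4200/1189, mR=1020/1189; mL+mR=-3180/1189 → advance -1; mR−mL=180/41 → turn +1·90°
n=4: pose=(-7,8,N); sL=6/5, sR=15/2; mL=-87/20, mR=69/10; mL+mR=51/20 → advance +1; mR−mL=45/4 → turn +1·90°
n=5: pose=(-7,9,W); sL=120/73, sR=120/73; mL=-120/73, mR=60/73; mL+mR=-60/73 → advance -1; mR−mL=180/73 → turn +1·90°
n=6: pose=(-6,9,S); sL=12, sR=60/41; mL=-276/41, mR=-186/41; mL+mR=-462/41 → advance -1; mR−mL=90/41 → turn +1·90°
n=7: pose=(-6,10,E); sL=120/41, sR=120/29; mL=-4200/1189, mR=3180/1189; mL+mR=-1020/1189 → advance -1; mR−mL=180/29 → turn +1·90°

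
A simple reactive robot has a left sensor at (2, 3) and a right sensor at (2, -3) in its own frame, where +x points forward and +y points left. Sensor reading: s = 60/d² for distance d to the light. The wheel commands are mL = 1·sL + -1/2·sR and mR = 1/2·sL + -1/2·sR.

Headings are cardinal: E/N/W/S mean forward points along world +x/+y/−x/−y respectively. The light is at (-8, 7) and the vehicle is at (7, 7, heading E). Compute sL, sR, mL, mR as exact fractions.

left sensor world pos  = (9, 10); dL² = 298
right sensor world pos = (9, 4); dR² = 298
sL = 60/298 = 30/149
sR = 60/298 = 30/149
mL = 1·sL + -1/2·sR = 15/149
mR = 1/2·sL + -1/2·sR = 0

30/149 30/149 15/149 0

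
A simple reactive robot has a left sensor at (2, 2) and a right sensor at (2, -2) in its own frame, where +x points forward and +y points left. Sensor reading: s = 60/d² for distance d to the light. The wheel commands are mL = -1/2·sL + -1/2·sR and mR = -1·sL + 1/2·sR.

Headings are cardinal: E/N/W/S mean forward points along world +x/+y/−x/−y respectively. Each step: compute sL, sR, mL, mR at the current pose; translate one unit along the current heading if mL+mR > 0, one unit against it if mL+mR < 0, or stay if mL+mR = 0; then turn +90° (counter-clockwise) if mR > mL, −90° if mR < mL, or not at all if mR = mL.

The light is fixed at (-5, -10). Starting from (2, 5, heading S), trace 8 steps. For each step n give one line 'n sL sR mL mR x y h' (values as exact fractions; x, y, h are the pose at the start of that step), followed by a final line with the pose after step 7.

n=0: pose=(2,5,S); sL=6/25, sR=30/97; mL=-666/2425, mR=-207/2425; mL+mR=-9/25 → advance -1; mR−mL=459/2425 → turn +1·90°
n=1: pose=(2,6,E); sL=4/27, sR=60/277; mL=-1364/7479, mR=-298/7479; mL+mR=-2/9 → advance -1; mR−mL=1066/7479 → turn +1·90°
n=2: pose=(1,6,N); sL=3/17, sR=15/97; mL=-273/1649, mR=-327/3298; mL+mR=-9/34 → advance -1; mR−mL=219/3298 → turn +1·90°
n=3: pose=(1,5,W); sL=12/37, sR=12/61; mL=-588/2257, mR=-510/2257; mL+mR=-18/37 → advance -1; mR−mL=78/2257 → turn +1·90°
n=4: pose=(2,5,S); sL=6/25, sR=30/97; mL=-666/2425, mR=-207/2425; mL+mR=-9/25 → advance -1; mR−mL=459/2425 → turn +1·90°
n=5: pose=(2,6,E); sL=4/27, sR=60/277; mL=-1364/7479, mR=-298/7479; mL+mR=-2/9 → advance -1; mR−mL=1066/7479 → turn +1·90°
n=6: pose=(1,6,N); sL=3/17, sR=15/97; mL=-273/1649, mR=-327/3298; mL+mR=-9/34 → advance -1; mR−mL=219/3298 → turn +1·90°
n=7: pose=(1,5,W); sL=12/37, sR=12/61; mL=-588/2257, mR=-510/2257; mL+mR=-18/37 → advance -1; mR−mL=78/2257 → turn +1·90°

0 6/25 30/97 -666/2425 -207/2425 2 5 S
1 4/27 60/277 -1364/7479 -298/7479 2 6 E
2 3/17 15/97 -273/1649 -327/3298 1 6 N
3 12/37 12/61 -588/2257 -510/2257 1 5 W
4 6/25 30/97 -666/2425 -207/2425 2 5 S
5 4/27 60/277 -1364/7479 -298/7479 2 6 E
6 3/17 15/97 -273/1649 -327/3298 1 6 N
7 12/37 12/61 -588/2257 -510/2257 1 5 W
final 2 5 S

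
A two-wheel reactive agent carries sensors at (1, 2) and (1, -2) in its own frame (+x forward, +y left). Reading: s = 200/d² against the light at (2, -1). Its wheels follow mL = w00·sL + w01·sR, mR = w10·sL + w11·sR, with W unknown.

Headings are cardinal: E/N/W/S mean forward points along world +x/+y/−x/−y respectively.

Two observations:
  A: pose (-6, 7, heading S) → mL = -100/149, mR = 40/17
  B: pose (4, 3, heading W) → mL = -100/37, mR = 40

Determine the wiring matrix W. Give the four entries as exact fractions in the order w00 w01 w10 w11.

0 -1/2 1 0

obs A: pose=(-6,7,S) → sL=40/17, sR=200/149, mL=-100/149, mR=40/17
obs B: pose=(4,3,W) → sL=40, sR=200/37, mL=-100/37, mR=40
sensor matrix S = [[40/17, 200/149], [40, 200/37]]; det S = -3840000/93721
solve [mL_A; mL_B] = S·[w00; w01] and [mR_A; mR_B] = S·[w10; w11]:
  w00 = 0, w01 = -1/2, w10 = 1, w11 = 0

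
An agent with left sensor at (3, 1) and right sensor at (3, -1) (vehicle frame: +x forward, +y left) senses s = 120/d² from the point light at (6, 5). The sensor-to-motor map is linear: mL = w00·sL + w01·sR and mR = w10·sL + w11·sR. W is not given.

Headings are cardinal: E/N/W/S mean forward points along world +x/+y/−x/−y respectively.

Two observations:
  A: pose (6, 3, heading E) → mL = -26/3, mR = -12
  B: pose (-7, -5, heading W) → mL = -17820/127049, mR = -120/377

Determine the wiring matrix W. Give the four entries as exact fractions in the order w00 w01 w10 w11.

-1 1/2 -1 0

obs A: pose=(6,3,E) → sL=12, sR=20/3, mL=-26/3, mR=-12
obs B: pose=(-7,-5,W) → sL=120/377, sR=120/337, mL=-17820/127049, mR=-120/377
sensor matrix S = [[12, 20/3], [120/377, 120/337]]; det S = 273280/127049
solve [mL_A; mL_B] = S·[w00; w01] and [mR_A; mR_B] = S·[w10; w11]:
  w00 = -1, w01 = 1/2, w10 = -1, w11 = 0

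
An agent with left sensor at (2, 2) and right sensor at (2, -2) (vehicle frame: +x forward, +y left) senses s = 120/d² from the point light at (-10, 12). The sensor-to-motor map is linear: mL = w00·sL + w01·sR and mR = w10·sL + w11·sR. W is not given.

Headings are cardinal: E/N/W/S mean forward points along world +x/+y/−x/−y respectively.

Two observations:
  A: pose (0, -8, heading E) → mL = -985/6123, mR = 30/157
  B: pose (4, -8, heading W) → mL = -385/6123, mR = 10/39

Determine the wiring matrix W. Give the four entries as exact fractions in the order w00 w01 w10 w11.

-1 1/2 0 1

obs A: pose=(0,-8,E) → sL=10/39, sR=30/157, mL=-985/6123, mR=30/157
obs B: pose=(4,-8,W) → sL=30/157, sR=10/39, mL=-385/6123, mR=10/39
sensor matrix S = [[10/39, 30/157], [30/157, 10/39]]; det S = 1096000/37491129
solve [mL_A; mL_B] = S·[w00; w01] and [mR_A; mR_B] = S·[w10; w11]:
  w00 = -1, w01 = 1/2, w10 = 0, w11 = 1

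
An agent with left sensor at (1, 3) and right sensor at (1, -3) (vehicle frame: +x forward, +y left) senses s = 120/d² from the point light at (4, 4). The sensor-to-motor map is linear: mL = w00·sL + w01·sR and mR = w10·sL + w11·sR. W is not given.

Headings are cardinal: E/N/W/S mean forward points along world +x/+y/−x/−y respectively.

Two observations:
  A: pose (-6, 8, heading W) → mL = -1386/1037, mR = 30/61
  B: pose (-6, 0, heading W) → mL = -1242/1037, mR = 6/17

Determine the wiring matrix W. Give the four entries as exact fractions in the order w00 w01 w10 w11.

-1 -1/2 1/2 0

obs A: pose=(-6,8,W) → sL=60/61, sR=12/17, mL=-1386/1037, mR=30/61
obs B: pose=(-6,0,W) → sL=12/17, sR=60/61, mL=-1242/1037, mR=6/17
sensor matrix S = [[60/61, 12/17], [12/17, 60/61]]; det S = 504576/1075369
solve [mL_A; mL_B] = S·[w00; w01] and [mR_A; mR_B] = S·[w10; w11]:
  w00 = -1, w01 = -1/2, w10 = 1/2, w11 = 0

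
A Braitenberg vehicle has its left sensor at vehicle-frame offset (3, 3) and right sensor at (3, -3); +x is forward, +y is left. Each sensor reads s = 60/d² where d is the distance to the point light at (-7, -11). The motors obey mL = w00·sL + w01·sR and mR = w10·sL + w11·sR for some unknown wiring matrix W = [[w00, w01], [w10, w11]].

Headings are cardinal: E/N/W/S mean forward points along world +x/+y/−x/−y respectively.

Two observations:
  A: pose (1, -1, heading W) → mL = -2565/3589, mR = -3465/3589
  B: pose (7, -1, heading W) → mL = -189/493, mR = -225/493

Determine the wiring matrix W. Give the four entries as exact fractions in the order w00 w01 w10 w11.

obs A: pose=(1,-1,W) → sL=30/37, sR=30/97, mL=-2565/3589, mR=-3465/3589
obs B: pose=(7,-1,W) → sL=6/17, sR=6/29, mL=-189/493, mR=-225/493
sensor matrix S = [[30/37, 30/97], [6/17, 6/29]]; det S = 103680/1769377
solve [mL_A; mL_B] = S·[w00; w01] and [mR_A; mR_B] = S·[w10; w11]:
  w00 = -1/2, w01 = -1, w10 = -1, w11 = -1/2

-1/2 -1 -1 -1/2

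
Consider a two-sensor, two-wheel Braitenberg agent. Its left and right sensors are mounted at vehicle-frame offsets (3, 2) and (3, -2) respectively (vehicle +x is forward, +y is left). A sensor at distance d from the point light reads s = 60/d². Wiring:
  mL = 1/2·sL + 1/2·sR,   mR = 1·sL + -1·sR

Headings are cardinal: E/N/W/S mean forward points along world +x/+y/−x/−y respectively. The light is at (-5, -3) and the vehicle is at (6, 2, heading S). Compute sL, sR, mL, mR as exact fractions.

60/173 12/17 1548/2941 -1056/2941

left sensor world pos  = (8, -1); dL² = 173
right sensor world pos = (4, -1); dR² = 85
sL = 60/173 = 60/173
sR = 60/85 = 12/17
mL = 1/2·sL + 1/2·sR = 1548/2941
mR = 1·sL + -1·sR = -1056/2941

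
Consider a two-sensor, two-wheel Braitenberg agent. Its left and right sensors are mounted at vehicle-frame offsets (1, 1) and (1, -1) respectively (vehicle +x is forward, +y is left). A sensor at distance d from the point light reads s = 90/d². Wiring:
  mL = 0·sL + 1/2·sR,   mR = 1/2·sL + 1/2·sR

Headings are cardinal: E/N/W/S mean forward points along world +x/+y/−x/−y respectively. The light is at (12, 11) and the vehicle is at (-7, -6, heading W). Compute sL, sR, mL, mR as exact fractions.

45/362 45/328 45/656 15525/118736

left sensor world pos  = (-8, -7); dL² = 724
right sensor world pos = (-8, -5); dR² = 656
sL = 90/724 = 45/362
sR = 90/656 = 45/328
mL = 0·sL + 1/2·sR = 45/656
mR = 1/2·sL + 1/2·sR = 15525/118736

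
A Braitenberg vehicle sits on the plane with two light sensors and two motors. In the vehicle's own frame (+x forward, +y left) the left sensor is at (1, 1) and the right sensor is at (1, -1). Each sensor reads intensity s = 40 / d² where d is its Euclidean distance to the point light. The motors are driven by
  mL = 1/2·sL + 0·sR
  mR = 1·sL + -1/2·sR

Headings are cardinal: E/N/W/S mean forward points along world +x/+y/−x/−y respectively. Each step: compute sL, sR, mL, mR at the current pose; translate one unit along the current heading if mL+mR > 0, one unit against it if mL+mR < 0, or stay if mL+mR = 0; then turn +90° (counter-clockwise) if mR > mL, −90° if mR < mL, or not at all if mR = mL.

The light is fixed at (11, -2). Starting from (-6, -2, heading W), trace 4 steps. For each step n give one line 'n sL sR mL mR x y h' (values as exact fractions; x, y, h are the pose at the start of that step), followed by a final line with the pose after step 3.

n=0: pose=(-6,-2,W); sL=8/65, sR=8/65; mL=4/65, mR=4/65; mL+mR=8/65 → advance +1; mR−mL=0 → turn +0·90°
n=1: pose=(-7,-2,W); sL=20/181, sR=20/181; mL=10/181, mR=10/181; mL+mR=20/181 → advance +1; mR−mL=0 → turn +0·90°
n=2: pose=(-8,-2,W); sL=40/401, sR=40/401; mL=20/401, mR=20/401; mL+mR=40/401 → advance +1; mR−mL=0 → turn +0·90°
n=3: pose=(-9,-2,W); sL=20/221, sR=20/221; mL=10/221, mR=10/221; mL+mR=20/221 → advance +1; mR−mL=0 → turn +0·90°

0 8/65 8/65 4/65 4/65 -6 -2 W
1 20/181 20/181 10/181 10/181 -7 -2 W
2 40/401 40/401 20/401 20/401 -8 -2 W
3 20/221 20/221 10/221 10/221 -9 -2 W
final -10 -2 W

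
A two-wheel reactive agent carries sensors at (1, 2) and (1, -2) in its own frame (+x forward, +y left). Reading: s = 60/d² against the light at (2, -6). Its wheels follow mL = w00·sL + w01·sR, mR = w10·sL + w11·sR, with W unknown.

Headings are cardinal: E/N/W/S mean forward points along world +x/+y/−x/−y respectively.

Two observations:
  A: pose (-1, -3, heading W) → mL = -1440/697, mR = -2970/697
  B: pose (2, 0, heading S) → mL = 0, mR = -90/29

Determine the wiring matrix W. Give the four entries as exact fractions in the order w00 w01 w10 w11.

-1 1 -1 -1/2

obs A: pose=(-1,-3,W) → sL=60/17, sR=60/41, mL=-1440/697, mR=-2970/697
obs B: pose=(2,0,S) → sL=60/29, sR=60/29, mL=0, mR=-90/29
sensor matrix S = [[60/17, 60/41], [60/29, 60/29]]; det S = 86400/20213
solve [mL_A; mL_B] = S·[w00; w01] and [mR_A; mR_B] = S·[w10; w11]:
  w00 = -1, w01 = 1, w10 = -1, w11 = -1/2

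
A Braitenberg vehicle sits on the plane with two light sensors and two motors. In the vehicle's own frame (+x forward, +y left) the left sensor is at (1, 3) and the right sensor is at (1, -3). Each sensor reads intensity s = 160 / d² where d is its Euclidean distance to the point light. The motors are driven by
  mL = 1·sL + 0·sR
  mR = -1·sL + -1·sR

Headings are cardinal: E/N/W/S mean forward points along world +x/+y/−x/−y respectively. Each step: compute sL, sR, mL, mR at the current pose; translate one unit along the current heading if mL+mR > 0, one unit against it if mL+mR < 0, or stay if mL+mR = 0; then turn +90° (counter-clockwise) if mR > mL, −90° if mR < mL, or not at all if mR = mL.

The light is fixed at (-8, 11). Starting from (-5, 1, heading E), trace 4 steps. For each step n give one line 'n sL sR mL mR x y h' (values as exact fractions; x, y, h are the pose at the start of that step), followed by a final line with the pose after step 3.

n=0: pose=(-5,1,E); sL=32/13, sR=32/37; mL=32/13, mR=-1600/481; mL+mR=-32/37 → advance -1; mR−mL=-2784/481 → turn -1·90°
n=1: pose=(-6,1,S); sL=80/73, sR=80/61; mL=80/73, mR=-10720/4453; mL+mR=-80/61 → advance -1; mR−mL=-15600/4453 → turn -1·90°
n=2: pose=(-6,2,W); sL=32/29, sR=160/37; mL=32/29, mR=-5824/1073; mL+mR=-160/37 → advance -1; mR−mL=-7008/1073 → turn -1·90°
n=3: pose=(-5,2,N); sL=5/2, sR=8/5; mL=5/2, mR=-41/10; mL+mR=-8/5 → advance -1; mR−mL=-33/5 → turn -1·90°

0 32/13 32/37 32/13 -1600/481 -5 1 E
1 80/73 80/61 80/73 -10720/4453 -6 1 S
2 32/29 160/37 32/29 -5824/1073 -6 2 W
3 5/2 8/5 5/2 -41/10 -5 2 N
final -5 1 E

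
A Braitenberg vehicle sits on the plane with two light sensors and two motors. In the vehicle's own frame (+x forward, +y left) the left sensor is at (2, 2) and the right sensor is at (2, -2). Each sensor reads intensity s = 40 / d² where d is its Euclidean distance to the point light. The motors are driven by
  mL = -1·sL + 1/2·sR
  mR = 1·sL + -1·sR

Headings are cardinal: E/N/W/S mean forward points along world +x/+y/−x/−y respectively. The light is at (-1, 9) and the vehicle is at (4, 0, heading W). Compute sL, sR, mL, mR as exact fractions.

left sensor world pos  = (2, -2); dL² = 130
right sensor world pos = (2, 2); dR² = 58
sL = 40/130 = 4/13
sR = 40/58 = 20/29
mL = -1·sL + 1/2·sR = 14/377
mR = 1·sL + -1·sR = -144/377

4/13 20/29 14/377 -144/377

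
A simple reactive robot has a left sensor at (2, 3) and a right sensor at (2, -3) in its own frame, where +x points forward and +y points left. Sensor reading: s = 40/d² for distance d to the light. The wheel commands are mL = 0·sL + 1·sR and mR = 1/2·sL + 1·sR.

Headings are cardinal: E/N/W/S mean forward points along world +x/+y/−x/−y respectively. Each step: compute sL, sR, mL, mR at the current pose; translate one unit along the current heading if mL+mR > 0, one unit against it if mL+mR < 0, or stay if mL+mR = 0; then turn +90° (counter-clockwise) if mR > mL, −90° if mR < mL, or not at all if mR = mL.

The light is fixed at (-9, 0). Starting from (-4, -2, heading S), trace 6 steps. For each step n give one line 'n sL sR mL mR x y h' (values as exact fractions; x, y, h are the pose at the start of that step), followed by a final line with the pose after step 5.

n=0: pose=(-4,-2,S); sL=1/2, sR=2; mL=2, mR=9/4; mL+mR=17/4 → advance +1; mR−mL=1/4 → turn +1·90°
n=1: pose=(-4,-3,E); sL=40/49, sR=8/17; mL=8/17, mR=732/833; mL+mR=1124/833 → advance +1; mR−mL=20/49 → turn +1·90°
n=2: pose=(-3,-3,N); sL=4, sR=20/41; mL=20/41, mR=102/41; mL+mR=122/41 → advance +1; mR−mL=2 → turn +1·90°
n=3: pose=(-3,-2,W); sL=40/41, sR=40/17; mL=40/17, mR=1980/697; mL+mR=3620/697 → advance +1; mR−mL=20/41 → turn +1·90°
n=4: pose=(-4,-2,S); sL=1/2, sR=2; mL=2, mR=9/4; mL+mR=17/4 → advance +1; mR−mL=1/4 → turn +1·90°
n=5: pose=(-4,-3,E); sL=40/49, sR=8/17; mL=8/17, mR=732/833; mL+mR=1124/833 → advance +1; mR−mL=20/49 → turn +1·90°

0 1/2 2 2 9/4 -4 -2 S
1 40/49 8/17 8/17 732/833 -4 -3 E
2 4 20/41 20/41 102/41 -3 -3 N
3 40/41 40/17 40/17 1980/697 -3 -2 W
4 1/2 2 2 9/4 -4 -2 S
5 40/49 8/17 8/17 732/833 -4 -3 E
final -3 -3 N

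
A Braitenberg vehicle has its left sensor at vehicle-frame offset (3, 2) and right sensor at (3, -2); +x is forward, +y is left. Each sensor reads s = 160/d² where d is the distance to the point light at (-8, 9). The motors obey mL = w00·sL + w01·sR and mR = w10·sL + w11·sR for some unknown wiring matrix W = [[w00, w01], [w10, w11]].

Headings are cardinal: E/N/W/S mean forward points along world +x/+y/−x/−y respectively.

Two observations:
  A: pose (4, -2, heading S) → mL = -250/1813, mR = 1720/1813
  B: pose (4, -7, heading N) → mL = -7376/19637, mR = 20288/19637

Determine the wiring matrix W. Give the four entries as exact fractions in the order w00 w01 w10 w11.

-1 1/2 1 1

obs A: pose=(4,-2,S) → sL=20/49, sR=20/37, mL=-250/1813, mR=1720/1813
obs B: pose=(4,-7,N) → sL=160/269, sR=32/73, mL=-7376/19637, mR=20288/19637
sensor matrix S = [[20/49, 20/37], [160/269, 32/73]]; det S = -5076480/35601881
solve [mL_A; mL_B] = S·[w00; w01] and [mR_A; mR_B] = S·[w10; w11]:
  w00 = -1, w01 = 1/2, w10 = 1, w11 = 1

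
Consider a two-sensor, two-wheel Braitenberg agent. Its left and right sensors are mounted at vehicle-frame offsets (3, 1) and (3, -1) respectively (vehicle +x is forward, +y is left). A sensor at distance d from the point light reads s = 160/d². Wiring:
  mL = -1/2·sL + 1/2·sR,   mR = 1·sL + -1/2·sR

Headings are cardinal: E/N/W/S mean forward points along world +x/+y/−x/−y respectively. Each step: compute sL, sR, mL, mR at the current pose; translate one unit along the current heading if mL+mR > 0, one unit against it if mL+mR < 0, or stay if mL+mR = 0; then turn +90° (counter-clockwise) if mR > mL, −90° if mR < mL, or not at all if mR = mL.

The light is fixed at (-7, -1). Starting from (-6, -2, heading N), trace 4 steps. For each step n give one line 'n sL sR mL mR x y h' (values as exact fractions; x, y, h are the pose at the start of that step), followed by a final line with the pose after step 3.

n=0: pose=(-6,-2,N); sL=40, sR=20; mL=-10, mR=30; mL+mR=20 → advance +1; mR−mL=40 → turn +1·90°
n=1: pose=(-6,-1,W); sL=32, sR=32; mL=0, mR=16; mL+mR=16 → advance +1; mR−mL=16 → turn +1·90°
n=2: pose=(-7,-1,S); sL=16, sR=16; mL=0, mR=8; mL+mR=8 → advance +1; mR−mL=8 → turn +1·90°
n=3: pose=(-7,-2,E); sL=160/9, sR=160/13; mL=-320/117, mR=1360/117; mL+mR=80/9 → advance +1; mR−mL=560/39 → turn +1·90°

0 40 20 -10 30 -6 -2 N
1 32 32 0 16 -6 -1 W
2 16 16 0 8 -7 -1 S
3 160/9 160/13 -320/117 1360/117 -7 -2 E
final -6 -2 N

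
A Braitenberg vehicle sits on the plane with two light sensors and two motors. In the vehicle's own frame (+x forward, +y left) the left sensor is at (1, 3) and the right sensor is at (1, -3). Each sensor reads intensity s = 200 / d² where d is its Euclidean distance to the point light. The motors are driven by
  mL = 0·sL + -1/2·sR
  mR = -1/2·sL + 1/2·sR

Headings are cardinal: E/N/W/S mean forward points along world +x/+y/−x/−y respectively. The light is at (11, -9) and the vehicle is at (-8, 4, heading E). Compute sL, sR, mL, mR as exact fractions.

10/29 25/53 -25/106 195/3074

left sensor world pos  = (-7, 7); dL² = 580
right sensor world pos = (-7, 1); dR² = 424
sL = 200/580 = 10/29
sR = 200/424 = 25/53
mL = 0·sL + -1/2·sR = -25/106
mR = -1/2·sL + 1/2·sR = 195/3074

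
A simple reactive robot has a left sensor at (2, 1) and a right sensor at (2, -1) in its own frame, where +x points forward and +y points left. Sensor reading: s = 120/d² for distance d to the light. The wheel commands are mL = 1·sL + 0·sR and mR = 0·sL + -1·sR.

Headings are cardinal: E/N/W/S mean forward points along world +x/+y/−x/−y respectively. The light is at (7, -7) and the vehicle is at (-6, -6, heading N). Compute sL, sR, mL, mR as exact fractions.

24/41 40/51 24/41 -40/51

left sensor world pos  = (-7, -4); dL² = 205
right sensor world pos = (-5, -4); dR² = 153
sL = 120/205 = 24/41
sR = 120/153 = 40/51
mL = 1·sL + 0·sR = 24/41
mR = 0·sL + -1·sR = -40/51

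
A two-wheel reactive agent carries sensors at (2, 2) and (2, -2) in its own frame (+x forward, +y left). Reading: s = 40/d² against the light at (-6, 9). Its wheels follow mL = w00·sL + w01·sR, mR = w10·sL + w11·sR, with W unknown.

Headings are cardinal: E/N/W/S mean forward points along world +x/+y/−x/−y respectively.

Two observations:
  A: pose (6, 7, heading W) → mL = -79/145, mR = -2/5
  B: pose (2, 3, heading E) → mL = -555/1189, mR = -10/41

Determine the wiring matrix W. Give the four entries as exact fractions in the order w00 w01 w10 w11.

obs A: pose=(6,7,W) → sL=10/29, sR=2/5, mL=-79/145, mR=-2/5
obs B: pose=(2,3,E) → sL=10/29, sR=10/41, mL=-555/1189, mR=-10/41
sensor matrix S = [[10/29, 2/5], [10/29, 10/41]]; det S = -64/1189
solve [mL_A; mL_B] = S·[w00; w01] and [mR_A; mR_B] = S·[w10; w11]:
  w00 = -1, w01 = -1/2, w10 = 0, w11 = -1

-1 -1/2 0 -1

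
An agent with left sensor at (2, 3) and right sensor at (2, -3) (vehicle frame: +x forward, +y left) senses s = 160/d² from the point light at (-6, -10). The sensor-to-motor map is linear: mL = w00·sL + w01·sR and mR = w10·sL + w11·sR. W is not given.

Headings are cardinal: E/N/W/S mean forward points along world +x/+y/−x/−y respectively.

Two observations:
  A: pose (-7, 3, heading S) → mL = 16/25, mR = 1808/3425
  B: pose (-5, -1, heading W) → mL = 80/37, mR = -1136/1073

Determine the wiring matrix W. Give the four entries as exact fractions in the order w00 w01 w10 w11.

obs A: pose=(-7,3,S) → sL=32/25, sR=160/137, mL=16/25, mR=1808/3425
obs B: pose=(-5,-1,W) → sL=160/37, sR=32/29, mL=80/37, mR=-1136/1073
sensor matrix S = [[32/25, 160/137], [160/37, 32/29]]; det S = -13369344/3675025
solve [mL_A; mL_B] = S·[w00; w01] and [mR_A; mR_B] = S·[w10; w11]:
  w00 = 1/2, w01 = 0, w10 = -1/2, w11 = 1

1/2 0 -1/2 1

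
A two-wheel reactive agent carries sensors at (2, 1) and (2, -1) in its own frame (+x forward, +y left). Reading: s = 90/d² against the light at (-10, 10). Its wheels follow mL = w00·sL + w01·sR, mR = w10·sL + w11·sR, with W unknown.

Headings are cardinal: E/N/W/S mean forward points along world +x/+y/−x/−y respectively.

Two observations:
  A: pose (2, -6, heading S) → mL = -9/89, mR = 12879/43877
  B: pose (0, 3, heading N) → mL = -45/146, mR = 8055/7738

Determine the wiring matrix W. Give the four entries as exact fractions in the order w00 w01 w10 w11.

0 -1/2 1/2 1

obs A: pose=(2,-6,S) → sL=90/493, sR=18/89, mL=-9/89, mR=12879/43877
obs B: pose=(0,3,N) → sL=45/53, sR=45/73, mL=-45/146, mR=8055/7738
sensor matrix S = [[90/493, 18/89], [45/53, 45/73]]; det S = -10047240/169760113
solve [mL_A; mL_B] = S·[w00; w01] and [mR_A; mR_B] = S·[w10; w11]:
  w00 = 0, w01 = -1/2, w10 = 1/2, w11 = 1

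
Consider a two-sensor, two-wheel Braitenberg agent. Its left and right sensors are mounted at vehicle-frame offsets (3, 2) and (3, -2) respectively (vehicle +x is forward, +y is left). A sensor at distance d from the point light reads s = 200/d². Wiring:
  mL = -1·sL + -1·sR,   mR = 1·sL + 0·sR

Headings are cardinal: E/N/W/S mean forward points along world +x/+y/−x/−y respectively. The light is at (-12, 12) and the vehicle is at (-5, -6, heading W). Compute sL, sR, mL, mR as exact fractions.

25/52 25/34 -1075/884 25/52

left sensor world pos  = (-8, -8); dL² = 416
right sensor world pos = (-8, -4); dR² = 272
sL = 200/416 = 25/52
sR = 200/272 = 25/34
mL = -1·sL + -1·sR = -1075/884
mR = 1·sL + 0·sR = 25/52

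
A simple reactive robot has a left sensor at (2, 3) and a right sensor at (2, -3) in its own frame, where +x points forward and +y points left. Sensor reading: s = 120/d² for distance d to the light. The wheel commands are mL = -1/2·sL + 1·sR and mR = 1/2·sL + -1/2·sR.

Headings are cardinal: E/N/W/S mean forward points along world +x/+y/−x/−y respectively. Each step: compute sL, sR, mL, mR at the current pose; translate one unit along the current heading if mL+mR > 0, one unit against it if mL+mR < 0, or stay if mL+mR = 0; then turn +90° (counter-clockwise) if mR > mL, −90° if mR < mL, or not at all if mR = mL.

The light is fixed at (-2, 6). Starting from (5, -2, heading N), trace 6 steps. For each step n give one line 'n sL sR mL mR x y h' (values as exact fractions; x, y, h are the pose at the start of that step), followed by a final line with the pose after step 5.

0 30/13 15/17 -60/221 315/442 5 -2 N
1 24/25 120/41 2508/1025 -1008/1025 5 -1 W
2 60/17 60/53 -570/901 1080/901 4 -1 N
3 120/97 24/5 2028/485 -864/485 4 0 W
4 6 3/2 -3/2 9/4 3 0 N
5 120/73 120/13 7980/949 -3600/949 3 1 W
final 2 1 N

n=0: pose=(5,-2,N); sL=30/13, sR=15/17; mL=-60/221, mR=315/442; mL+mR=15/34 → advance +1; mR−mL=435/442 → turn +1·90°
n=1: pose=(5,-1,W); sL=24/25, sR=120/41; mL=2508/1025, mR=-1008/1025; mL+mR=60/41 → advance +1; mR−mL=-3516/1025 → turn -1·90°
n=2: pose=(4,-1,N); sL=60/17, sR=60/53; mL=-570/901, mR=1080/901; mL+mR=30/53 → advance +1; mR−mL=1650/901 → turn +1·90°
n=3: pose=(4,0,W); sL=120/97, sR=24/5; mL=2028/485, mR=-864/485; mL+mR=12/5 → advance +1; mR−mL=-2892/485 → turn -1·90°
n=4: pose=(3,0,N); sL=6, sR=3/2; mL=-3/2, mR=9/4; mL+mR=3/4 → advance +1; mR−mL=15/4 → turn +1·90°
n=5: pose=(3,1,W); sL=120/73, sR=120/13; mL=7980/949, mR=-3600/949; mL+mR=60/13 → advance +1; mR−mL=-11580/949 → turn -1·90°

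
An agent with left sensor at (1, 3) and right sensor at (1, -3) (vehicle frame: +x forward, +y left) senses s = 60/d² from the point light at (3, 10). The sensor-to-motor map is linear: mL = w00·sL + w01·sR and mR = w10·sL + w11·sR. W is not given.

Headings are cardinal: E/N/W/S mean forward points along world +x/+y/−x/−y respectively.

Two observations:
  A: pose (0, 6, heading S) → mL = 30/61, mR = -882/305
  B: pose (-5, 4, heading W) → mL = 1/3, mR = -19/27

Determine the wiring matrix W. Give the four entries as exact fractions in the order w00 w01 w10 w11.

obs A: pose=(0,6,S) → sL=12/5, sR=60/61, mL=30/61, mR=-882/305
obs B: pose=(-5,4,W) → sL=10/27, sR=2/3, mL=1/3, mR=-19/27
sensor matrix S = [[12/5, 60/61], [10/27, 2/3]]; det S = 3392/2745
solve [mL_A; mL_B] = S·[w00; w01] and [mR_A; mR_B] = S·[w10; w11]:
  w00 = 0, w01 = 1/2, w10 = -1, w11 = -1/2

0 1/2 -1 -1/2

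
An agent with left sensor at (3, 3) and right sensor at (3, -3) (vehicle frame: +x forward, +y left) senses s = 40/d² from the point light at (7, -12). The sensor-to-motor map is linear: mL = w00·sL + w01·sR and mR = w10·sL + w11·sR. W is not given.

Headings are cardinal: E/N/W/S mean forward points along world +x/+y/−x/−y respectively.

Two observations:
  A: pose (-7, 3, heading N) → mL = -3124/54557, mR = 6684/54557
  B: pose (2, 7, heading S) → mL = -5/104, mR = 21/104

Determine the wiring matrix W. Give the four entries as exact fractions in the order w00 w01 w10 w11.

obs A: pose=(-7,3,N) → sL=40/613, sR=8/89, mL=-3124/54557, mR=6684/54557
obs B: pose=(2,7,S) → sL=2/13, sR=1/8, mL=-5/104, mR=21/104
sensor matrix S = [[40/613, 8/89], [2/13, 1/8]]; det S = -4023/709241
solve [mL_A; mL_B] = S·[w00; w01] and [mR_A; mR_B] = S·[w10; w11]:
  w00 = 1/2, w01 = -1, w10 = 1/2, w11 = 1

1/2 -1 1/2 1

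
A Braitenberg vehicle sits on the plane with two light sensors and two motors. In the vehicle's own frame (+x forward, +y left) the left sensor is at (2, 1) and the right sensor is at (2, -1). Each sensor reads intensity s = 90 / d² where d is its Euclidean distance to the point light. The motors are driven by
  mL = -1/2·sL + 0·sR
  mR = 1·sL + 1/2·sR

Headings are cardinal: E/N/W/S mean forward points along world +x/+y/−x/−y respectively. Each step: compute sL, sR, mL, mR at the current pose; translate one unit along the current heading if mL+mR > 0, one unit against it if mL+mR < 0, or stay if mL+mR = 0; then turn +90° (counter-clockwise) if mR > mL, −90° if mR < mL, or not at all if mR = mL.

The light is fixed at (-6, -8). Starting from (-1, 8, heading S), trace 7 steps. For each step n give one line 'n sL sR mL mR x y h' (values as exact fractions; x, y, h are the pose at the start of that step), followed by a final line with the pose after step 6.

n=0: pose=(-1,8,S); sL=45/116, sR=45/106; mL=-45/232, mR=1845/3074; mL+mR=4995/12296 → advance +1; mR−mL=9765/12296 → turn +1·90°
n=1: pose=(-1,7,E); sL=18/61, sR=18/49; mL=-9/61, mR=1431/2989; mL+mR=990/2989 → advance +1; mR−mL=1872/2989 → turn +1·90°
n=2: pose=(0,7,N); sL=45/157, sR=45/169; mL=-45/314, mR=22275/53066; mL+mR=7335/26533 → advance +1; mR−mL=14940/26533 → turn +1·90°
n=3: pose=(0,8,W); sL=90/241, sR=18/61; mL=-45/241, mR=7659/14701; mL+mR=4914/14701 → advance +1; mR−mL=10404/14701 → turn +1·90°
n=4: pose=(-1,8,S); sL=45/116, sR=45/106; mL=-45/232, mR=1845/3074; mL+mR=4995/12296 → advance +1; mR−mL=9765/12296 → turn +1·90°
n=5: pose=(-1,7,E); sL=18/61, sR=18/49; mL=-9/61, mR=1431/2989; mL+mR=990/2989 → advance +1; mR−mL=1872/2989 → turn +1·90°
n=6: pose=(0,7,N); sL=45/157, sR=45/169; mL=-45/314, mR=22275/53066; mL+mR=7335/26533 → advance +1; mR−mL=14940/26533 → turn +1·90°

0 45/116 45/106 -45/232 1845/3074 -1 8 S
1 18/61 18/49 -9/61 1431/2989 -1 7 E
2 45/157 45/169 -45/314 22275/53066 0 7 N
3 90/241 18/61 -45/241 7659/14701 0 8 W
4 45/116 45/106 -45/232 1845/3074 -1 8 S
5 18/61 18/49 -9/61 1431/2989 -1 7 E
6 45/157 45/169 -45/314 22275/53066 0 7 N
final 0 8 W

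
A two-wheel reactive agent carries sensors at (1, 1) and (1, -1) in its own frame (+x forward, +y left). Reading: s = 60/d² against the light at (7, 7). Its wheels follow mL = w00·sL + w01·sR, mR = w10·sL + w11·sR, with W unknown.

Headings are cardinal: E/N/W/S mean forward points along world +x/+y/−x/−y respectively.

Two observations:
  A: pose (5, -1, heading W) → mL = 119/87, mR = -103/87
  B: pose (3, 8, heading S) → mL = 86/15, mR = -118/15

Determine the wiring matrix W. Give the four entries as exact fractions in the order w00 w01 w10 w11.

1/2 1 -1 -1/2

obs A: pose=(5,-1,W) → sL=2/3, sR=30/29, mL=119/87, mR=-103/87
obs B: pose=(3,8,S) → sL=20/3, sR=12/5, mL=86/15, mR=-118/15
sensor matrix S = [[2/3, 30/29], [20/3, 12/5]]; det S = -768/145
solve [mL_A; mL_B] = S·[w00; w01] and [mR_A; mR_B] = S·[w10; w11]:
  w00 = 1/2, w01 = 1, w10 = -1, w11 = -1/2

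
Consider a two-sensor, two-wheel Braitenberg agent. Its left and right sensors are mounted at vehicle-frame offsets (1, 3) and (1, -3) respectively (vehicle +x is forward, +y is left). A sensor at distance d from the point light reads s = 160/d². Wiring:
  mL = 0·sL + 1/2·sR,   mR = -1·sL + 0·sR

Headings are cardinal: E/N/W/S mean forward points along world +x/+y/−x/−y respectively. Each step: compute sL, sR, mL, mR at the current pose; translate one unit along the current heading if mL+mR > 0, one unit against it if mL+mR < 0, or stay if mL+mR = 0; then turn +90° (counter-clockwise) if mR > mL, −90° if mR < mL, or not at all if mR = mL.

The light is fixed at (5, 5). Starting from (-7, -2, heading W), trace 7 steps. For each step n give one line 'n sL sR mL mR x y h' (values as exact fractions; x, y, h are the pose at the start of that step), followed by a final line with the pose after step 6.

0 160/269 32/37 16/37 -160/269 -7 -2 W
1 20/29 8/5 4/5 -20/29 -6 -2 N
2 160/109 160/181 80/181 -160/109 -6 -1 E
3 16/13 80/137 40/137 -16/13 -7 -1 S
4 160/233 160/173 80/173 -160/233 -7 0 W
5 40/53 2 1 -40/53 -6 0 N
6 160/101 160/149 80/149 -160/101 -6 1 E
final -7 1 S

n=0: pose=(-7,-2,W); sL=160/269, sR=32/37; mL=16/37, mR=-160/269; mL+mR=-1616/9953 → advance -1; mR−mL=-10224/9953 → turn -1·90°
n=1: pose=(-6,-2,N); sL=20/29, sR=8/5; mL=4/5, mR=-20/29; mL+mR=16/145 → advance +1; mR−mL=-216/145 → turn -1·90°
n=2: pose=(-6,-1,E); sL=160/109, sR=160/181; mL=80/181, mR=-160/109; mL+mR=-20240/19729 → advance -1; mR−mL=-37680/19729 → turn -1·90°
n=3: pose=(-7,-1,S); sL=16/13, sR=80/137; mL=40/137, mR=-16/13; mL+mR=-1672/1781 → advance -1; mR−mL=-2712/1781 → turn -1·90°
n=4: pose=(-7,0,W); sL=160/233, sR=160/173; mL=80/173, mR=-160/233; mL+mR=-9040/40309 → advance -1; mR−mL=-46320/40309 → turn -1·90°
n=5: pose=(-6,0,N); sL=40/53, sR=2; mL=1, mR=-40/53; mL+mR=13/53 → advance +1; mR−mL=-93/53 → turn -1·90°
n=6: pose=(-6,1,E); sL=160/101, sR=160/149; mL=80/149, mR=-160/101; mL+mR=-15760/15049 → advance -1; mR−mL=-31920/15049 → turn -1·90°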